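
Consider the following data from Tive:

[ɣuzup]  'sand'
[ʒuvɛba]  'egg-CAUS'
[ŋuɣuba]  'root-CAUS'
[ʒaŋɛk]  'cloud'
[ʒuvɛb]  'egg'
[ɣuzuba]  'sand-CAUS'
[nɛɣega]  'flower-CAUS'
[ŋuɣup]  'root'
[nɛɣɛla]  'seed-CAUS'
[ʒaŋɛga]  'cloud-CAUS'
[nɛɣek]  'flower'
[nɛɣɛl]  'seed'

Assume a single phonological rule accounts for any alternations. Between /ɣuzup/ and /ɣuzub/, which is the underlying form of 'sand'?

The stem for 'sand' ends in [b] in [ɣuzuba] but [p] in [ɣuzup].
If /b/ were underlying and a rule turned it into [p] in isolation, 'egg' would also alternate; but it has [b] in both [ʒuvɛba] and [ʒuvɛb].
So /p/ is underlying, and a rule of intervocalic voicing — voiceless stops become voiced between vowels — gives [b].

/ɣuzup/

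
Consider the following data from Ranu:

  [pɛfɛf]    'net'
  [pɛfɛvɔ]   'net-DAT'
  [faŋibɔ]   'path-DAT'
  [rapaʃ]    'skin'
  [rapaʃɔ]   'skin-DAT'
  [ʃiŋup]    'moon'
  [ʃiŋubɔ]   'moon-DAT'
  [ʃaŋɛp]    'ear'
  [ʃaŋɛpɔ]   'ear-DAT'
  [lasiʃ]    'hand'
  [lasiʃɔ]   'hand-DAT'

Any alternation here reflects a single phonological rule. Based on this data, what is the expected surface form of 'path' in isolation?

In [ʃiŋup] and [ʃiŋubɔ] the final segment of 'moon' alternates: [p] ~ [b].
Compare 'ear', with invariant [p] in [ʃaŋɛp] and [ʃaŋɛpɔ]: an analysis with underlying /p/ and a rule producing [b] before the DAT suffix would wrongly predict alternation here too.
The alternation reflects word-final obstruent devoicing: voiced obstruents become voiceless word-finally. /b/ is underlying.
The one attested form of 'path', [faŋibɔ], shows underlying /faŋib/. Applying the same rule word-finally gives [faŋip].

[faŋip]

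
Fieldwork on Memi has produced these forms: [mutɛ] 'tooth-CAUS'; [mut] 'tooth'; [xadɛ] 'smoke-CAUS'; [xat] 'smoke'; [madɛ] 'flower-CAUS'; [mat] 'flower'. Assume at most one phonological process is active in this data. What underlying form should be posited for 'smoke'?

In [xadɛ] and [xat] the final segment of 'smoke' alternates: [d] ~ [t].
If /t/ were underlying and a rule turned it into [d] before the CAUS suffix, 'tooth' would also alternate; but it has [t] in both [mutɛ] and [mut].
So /d/ is underlying, and a rule of word-final obstruent devoicing — voiced obstruents become voiceless word-finally — gives [t].
So 'smoke' = /xad/.

/xad/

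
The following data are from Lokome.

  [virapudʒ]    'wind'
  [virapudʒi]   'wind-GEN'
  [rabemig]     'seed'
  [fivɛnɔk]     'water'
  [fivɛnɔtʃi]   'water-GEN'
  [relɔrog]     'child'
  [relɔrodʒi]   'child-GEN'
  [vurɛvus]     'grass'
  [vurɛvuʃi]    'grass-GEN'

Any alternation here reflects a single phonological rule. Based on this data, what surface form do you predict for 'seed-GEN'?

[rabemidʒi]

'child' shows [g] ~ [dʒ] at the end of the stem ([relɔrog] vs [relɔrodʒi]).
The stem 'wind' ([virapudʒ], [virapudʒi]) shows [dʒ] unchanged in both environments, so [dʒ] cannot be basic with [g] derived in isolation.
So /g/ is underlying, and a rule of palatalization before a front vowel — /k/, /g/ and /s/ become palato-alveolar [tʃ], [dʒ] and [ʃ] before a front vowel — gives [dʒ].
From [rabemig] the stem 'seed' is /rabemig/; before a front vowel this yields [rabemidʒi].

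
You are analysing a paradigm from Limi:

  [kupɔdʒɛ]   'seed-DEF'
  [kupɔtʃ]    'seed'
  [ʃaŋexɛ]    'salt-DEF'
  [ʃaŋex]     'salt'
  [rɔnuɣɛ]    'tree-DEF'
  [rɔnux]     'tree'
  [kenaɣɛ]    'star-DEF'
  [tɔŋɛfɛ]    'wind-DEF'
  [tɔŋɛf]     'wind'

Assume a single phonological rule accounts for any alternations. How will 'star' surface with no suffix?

[kenax]

'tree' shows [ɣ] ~ [x] at the end of the stem ([rɔnuɣɛ] vs [rɔnux]).
But 'salt' keeps [x] in both environments ([ʃaŋexɛ], [ʃaŋex]), so there is no rule changing /x/ to [ɣ] before the DEF suffix.
The alternation reflects word-final obstruent devoicing: voiced obstruents become voiceless word-finally. /ɣ/ is underlying.
The one attested form of 'star', [kenaɣɛ], shows underlying /kenaɣ/. Applying the same rule word-finally gives [kenax].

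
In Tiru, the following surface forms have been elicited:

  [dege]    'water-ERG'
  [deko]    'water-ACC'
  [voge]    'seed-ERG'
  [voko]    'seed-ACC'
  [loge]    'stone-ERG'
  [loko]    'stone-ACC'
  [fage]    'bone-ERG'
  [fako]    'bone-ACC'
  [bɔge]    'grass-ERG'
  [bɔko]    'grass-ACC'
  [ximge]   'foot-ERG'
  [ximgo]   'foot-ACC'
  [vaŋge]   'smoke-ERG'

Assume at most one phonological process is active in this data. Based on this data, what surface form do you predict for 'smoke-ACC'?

The ACC suffix surfaces as [-go] and [-ko], depending on the final segment of the stem.
By contrast the ERG suffix keeps its initial [g] throughout — that segment must be underlying.
So the underlying form is /-ko/, and voiceless stops become voiced after a nasal.
After 'smoke', which ends in a nasal, the suffix surfaces as [-go], giving [vaŋgo].

[vaŋgo]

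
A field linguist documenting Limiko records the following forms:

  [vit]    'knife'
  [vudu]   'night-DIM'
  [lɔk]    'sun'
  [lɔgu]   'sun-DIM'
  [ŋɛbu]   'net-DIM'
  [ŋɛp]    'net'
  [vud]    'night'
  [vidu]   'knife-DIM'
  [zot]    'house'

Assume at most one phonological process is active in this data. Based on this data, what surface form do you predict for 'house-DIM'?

[zodu]

The root 'knife' surfaces as [vit] and [vidu], with a stem-final [t] ~ [d] alternation.
The stem 'night' ([vud], [vudu]) shows [d] unchanged in both environments, so [d] cannot be basic with [t] derived in isolation.
So /t/ is underlying, and a rule of intervocalic voicing — voiceless stops become voiced between vowels — gives [d].
The one attested form of 'house', [zot], shows underlying /zot/. Applying the same rule between vowels gives [zodu].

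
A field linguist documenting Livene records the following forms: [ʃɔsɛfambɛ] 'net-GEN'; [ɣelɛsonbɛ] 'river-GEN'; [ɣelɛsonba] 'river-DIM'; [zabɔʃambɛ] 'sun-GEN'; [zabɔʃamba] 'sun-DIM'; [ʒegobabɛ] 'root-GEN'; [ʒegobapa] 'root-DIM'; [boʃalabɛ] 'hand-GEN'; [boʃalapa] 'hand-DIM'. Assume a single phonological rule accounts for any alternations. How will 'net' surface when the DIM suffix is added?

[ʃɔsɛfamba]

The DIM morpheme has two allomorphs, [-ba] and [-pa].
By contrast the GEN suffix keeps its initial [b] throughout — that segment must be underlying.
The DIM suffix is therefore /-pa/ underlyingly, with post-nasal voicing: voiceless stops become voiced after a nasal.
After 'net', which ends in a nasal, the suffix surfaces as [-ba], giving [ʃɔsɛfamba].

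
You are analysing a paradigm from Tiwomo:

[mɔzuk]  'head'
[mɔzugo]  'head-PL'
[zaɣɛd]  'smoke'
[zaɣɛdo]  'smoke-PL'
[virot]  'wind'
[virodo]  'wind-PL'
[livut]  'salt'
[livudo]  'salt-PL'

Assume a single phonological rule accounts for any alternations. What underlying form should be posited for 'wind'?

'wind' shows [t] ~ [d] at the end of the stem ([virot] vs [virodo]).
The stem 'smoke' ([zaɣɛd], [zaɣɛdo]) shows [d] unchanged in both environments, so [d] cannot be basic with [t] derived in isolation.
The underlying segment must be /t/; voiceless stops become voiced between vowels, yielding [d] there.

/virot/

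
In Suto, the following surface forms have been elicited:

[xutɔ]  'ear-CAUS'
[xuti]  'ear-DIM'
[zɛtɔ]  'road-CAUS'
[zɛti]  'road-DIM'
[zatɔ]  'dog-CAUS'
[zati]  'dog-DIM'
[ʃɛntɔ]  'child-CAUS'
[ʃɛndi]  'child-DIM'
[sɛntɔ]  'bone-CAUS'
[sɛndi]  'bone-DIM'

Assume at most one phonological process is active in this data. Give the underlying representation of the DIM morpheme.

The DIM suffix surfaces as [-di] and [-ti], depending on the final segment of the stem.
The CAUS suffix, which begins with [t], is invariant after every stem; so [t] is not altered by any rule here.
The DIM suffix is therefore /-di/ underlyingly, with post-vocalic devoicing: voiced stops become voiceless after a vowel.

/-di/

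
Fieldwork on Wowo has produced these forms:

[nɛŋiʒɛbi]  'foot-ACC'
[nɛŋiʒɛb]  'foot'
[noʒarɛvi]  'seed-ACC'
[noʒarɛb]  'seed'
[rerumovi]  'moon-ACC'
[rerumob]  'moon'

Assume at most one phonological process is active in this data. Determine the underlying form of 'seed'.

The stem for 'seed' ends in [v] in [noʒarɛvi] but [b] in [noʒarɛb].
The stem 'foot' ([nɛŋiʒɛbi], [nɛŋiʒɛb]) shows [b] unchanged in both environments, so [b] cannot be basic with [v] derived before the ACC suffix.
The alternation reflects word-final hardening: voiced fricatives become stops word-finally. /v/ is underlying.

/noʒarɛv/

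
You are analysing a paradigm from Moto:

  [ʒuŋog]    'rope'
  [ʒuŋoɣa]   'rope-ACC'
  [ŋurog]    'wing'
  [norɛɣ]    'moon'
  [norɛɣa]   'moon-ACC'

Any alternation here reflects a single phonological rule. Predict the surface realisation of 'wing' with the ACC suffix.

[ŋuroɣa]

'rope' shows [g] ~ [ɣ] at the end of the stem ([ʒuŋog] vs [ʒuŋoɣa]).
If /ɣ/ were underlying and a rule turned it into [g] in isolation, 'moon' would also alternate; but it has [ɣ] in both [norɛɣ] and [norɛɣa].
The underlying segment must be /g/; voiced stops become fricatives between vowels, yielding [ɣ] there.
The one attested form of 'wing', [ŋurog], shows underlying /ŋurog/. Applying the same rule between vowels gives [ŋuroɣa].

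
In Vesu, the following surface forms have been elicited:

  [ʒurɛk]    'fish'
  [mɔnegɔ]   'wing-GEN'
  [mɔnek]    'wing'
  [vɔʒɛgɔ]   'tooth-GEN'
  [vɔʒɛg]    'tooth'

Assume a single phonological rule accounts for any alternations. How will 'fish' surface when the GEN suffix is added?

The stem for 'wing' ends in [g] in [mɔnegɔ] but [k] in [mɔnek].
If /g/ were underlying and a rule turned it into [k] in isolation, 'tooth' would also alternate; but it has [g] in both [vɔʒɛgɔ] and [vɔʒɛg].
So /k/ is underlying, and a rule of intervocalic voicing — voiceless stops become voiced between vowels — gives [g].
From [ʒurɛk] the stem 'fish' is /ʒurɛk/; between vowels this yields [ʒurɛgɔ].

[ʒurɛgɔ]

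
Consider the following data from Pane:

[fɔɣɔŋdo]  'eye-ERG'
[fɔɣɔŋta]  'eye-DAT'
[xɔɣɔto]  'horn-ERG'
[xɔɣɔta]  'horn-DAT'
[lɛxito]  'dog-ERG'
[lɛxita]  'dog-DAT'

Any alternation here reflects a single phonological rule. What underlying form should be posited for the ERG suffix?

The ERG suffix surfaces as [-do] and [-to], depending on the final segment of the stem.
The DAT suffix, which begins with [t], is invariant after every stem; so [t] is not altered by any rule here.
The ERG suffix is therefore /-do/ underlyingly, with post-vocalic devoicing: voiced stops become voiceless after a vowel.

/-do/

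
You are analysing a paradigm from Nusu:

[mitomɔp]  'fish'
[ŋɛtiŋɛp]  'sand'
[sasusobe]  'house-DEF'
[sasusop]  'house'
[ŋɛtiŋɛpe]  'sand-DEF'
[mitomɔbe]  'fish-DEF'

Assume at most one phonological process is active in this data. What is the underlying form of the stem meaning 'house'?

The root 'house' surfaces as [sasusobe] and [sasusop], with a stem-final [b] ~ [p] alternation.
But 'sand' keeps [p] in both environments ([ŋɛtiŋɛpe], [ŋɛtiŋɛp]), so there is no rule changing /p/ to [b] before the DEF suffix.
So /b/ is underlying, and a rule of word-final obstruent devoicing — voiced obstruents become voiceless word-finally — gives [p].
Hence 'house' is /sasusob/ underlyingly.

/sasusob/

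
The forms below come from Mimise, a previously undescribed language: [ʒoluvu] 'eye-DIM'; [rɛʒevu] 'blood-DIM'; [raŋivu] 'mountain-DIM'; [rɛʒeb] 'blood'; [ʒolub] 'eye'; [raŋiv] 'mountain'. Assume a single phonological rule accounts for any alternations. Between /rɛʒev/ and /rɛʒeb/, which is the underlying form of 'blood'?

/rɛʒeb/

'blood' shows [b] ~ [v] at the end of the stem ([rɛʒeb] vs [rɛʒevu]).
If /v/ were underlying and a rule turned it into [b] in isolation, 'mountain' would also alternate; but it has [v] in both [raŋiv] and [raŋivu].
The alternation reflects intervocalic spirantization: voiced stops become fricatives between vowels. /b/ is underlying.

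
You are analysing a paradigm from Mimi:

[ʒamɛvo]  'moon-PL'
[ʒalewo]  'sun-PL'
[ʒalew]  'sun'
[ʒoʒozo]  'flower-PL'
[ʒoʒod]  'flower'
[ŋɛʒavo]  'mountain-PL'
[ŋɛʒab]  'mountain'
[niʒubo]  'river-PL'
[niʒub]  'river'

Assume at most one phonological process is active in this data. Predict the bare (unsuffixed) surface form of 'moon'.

The root 'mountain' surfaces as [ŋɛʒavo] and [ŋɛʒab], with a stem-final [v] ~ [b] alternation.
But 'river' keeps [b] in both environments ([niʒubo], [niʒub]), so there is no rule changing /b/ to [v] before the PL suffix.
So /v/ is underlying, and a rule of word-final hardening — voiced fricatives become stops word-finally — gives [b].
The one attested form of 'moon', [ʒamɛvo], shows underlying /ʒamɛv/. Applying the same rule word-finally gives [ʒamɛb].

[ʒamɛb]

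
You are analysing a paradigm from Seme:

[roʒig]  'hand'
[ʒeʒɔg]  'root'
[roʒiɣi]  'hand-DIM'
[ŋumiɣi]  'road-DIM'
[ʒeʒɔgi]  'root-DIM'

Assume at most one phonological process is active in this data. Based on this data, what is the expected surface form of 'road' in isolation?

In [roʒig] and [roʒiɣi] the final segment of 'hand' alternates: [g] ~ [ɣ].
If /g/ were underlying and a rule turned it into [ɣ] before the DIM suffix, 'root' would also alternate; but it has [g] in both [ʒeʒɔg] and [ʒeʒɔgi].
The underlying segment must be /ɣ/; voiced fricatives become stops word-finally, yielding [g] there.
The one attested form of 'road', [ŋumiɣi], shows underlying /ŋumiɣ/. Applying the same rule word-finally gives [ŋumig].

[ŋumig]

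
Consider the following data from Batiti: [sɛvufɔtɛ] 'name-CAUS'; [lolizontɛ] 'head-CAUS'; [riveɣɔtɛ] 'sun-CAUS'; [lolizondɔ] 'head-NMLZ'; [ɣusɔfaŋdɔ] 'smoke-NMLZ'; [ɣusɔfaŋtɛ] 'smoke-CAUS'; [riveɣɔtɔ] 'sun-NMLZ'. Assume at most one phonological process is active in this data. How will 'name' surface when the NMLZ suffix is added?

The NMLZ suffix surfaces as [-dɔ] and [-tɔ], depending on the final segment of the stem.
By contrast the CAUS suffix keeps its initial [t] throughout — that segment must be underlying.
So the underlying form is /-dɔ/, and voiced stops become voiceless after a vowel.
After 'name', which ends in a vowel, the suffix surfaces as [-tɔ], giving [sɛvufɔtɔ].

[sɛvufɔtɔ]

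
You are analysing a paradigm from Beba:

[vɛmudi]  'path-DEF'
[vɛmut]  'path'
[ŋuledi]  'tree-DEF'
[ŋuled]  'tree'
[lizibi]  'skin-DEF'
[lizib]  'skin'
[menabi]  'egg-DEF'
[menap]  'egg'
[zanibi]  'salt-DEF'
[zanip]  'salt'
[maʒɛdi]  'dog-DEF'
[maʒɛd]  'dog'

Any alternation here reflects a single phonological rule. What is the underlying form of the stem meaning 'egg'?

The stem for 'egg' ends in [b] in [menabi] but [p] in [menap].
The stem 'skin' ([lizibi], [lizib]) shows [b] unchanged in both environments, so [b] cannot be basic with [p] derived in isolation.
So /p/ is underlying, and a rule of intervocalic voicing — voiceless stops become voiced between vowels — gives [b].

/menap/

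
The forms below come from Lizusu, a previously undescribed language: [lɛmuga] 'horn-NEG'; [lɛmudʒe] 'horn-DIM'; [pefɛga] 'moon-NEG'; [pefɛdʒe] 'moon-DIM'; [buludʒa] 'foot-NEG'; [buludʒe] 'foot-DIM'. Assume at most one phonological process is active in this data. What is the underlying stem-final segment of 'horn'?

The root 'horn' surfaces as [lɛmuga] and [lɛmudʒe], with a stem-final [g] ~ [dʒ] alternation.
The stem 'foot' ([buludʒa], [buludʒe]) shows [dʒ] unchanged in both environments, so [dʒ] cannot be basic with [g] derived before the NEG suffix.
The underlying segment must be /g/; /g/ becomes palato-alveolar [dʒ] before a front vowel, yielding [dʒ] there.

/g/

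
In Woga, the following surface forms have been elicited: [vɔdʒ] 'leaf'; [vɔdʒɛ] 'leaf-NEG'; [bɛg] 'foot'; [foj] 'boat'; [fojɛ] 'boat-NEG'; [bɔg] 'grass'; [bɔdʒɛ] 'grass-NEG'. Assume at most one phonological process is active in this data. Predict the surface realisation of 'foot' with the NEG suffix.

The root 'grass' surfaces as [bɔg] and [bɔdʒɛ], with a stem-final [g] ~ [dʒ] alternation.
The stem 'leaf' ([vɔdʒ], [vɔdʒɛ]) shows [dʒ] unchanged in both environments, so [dʒ] cannot be basic with [g] derived in isolation.
The underlying segment must be /g/; /g/ becomes palato-alveolar [dʒ] before a front vowel, yielding [dʒ] there.
The one attested form of 'foot', [bɛg], shows underlying /bɛg/. Applying the same rule before a front vowel gives [bɛdʒɛ].

[bɛdʒɛ]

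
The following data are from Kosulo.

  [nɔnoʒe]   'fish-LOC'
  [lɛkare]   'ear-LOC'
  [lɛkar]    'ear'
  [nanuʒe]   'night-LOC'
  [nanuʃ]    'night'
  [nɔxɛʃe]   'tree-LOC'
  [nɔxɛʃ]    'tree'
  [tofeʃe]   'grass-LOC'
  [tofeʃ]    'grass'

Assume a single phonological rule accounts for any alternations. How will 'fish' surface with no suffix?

In [nanuʒe] and [nanuʃ] the final segment of 'night' alternates: [ʒ] ~ [ʃ].
Compare 'grass', with invariant [ʃ] in [tofeʃe] and [tofeʃ]: an analysis with underlying /ʃ/ and a rule producing [ʒ] before the LOC suffix would wrongly predict alternation here too.
The underlying segment must be /ʒ/; voiced obstruents become voiceless word-finally, yielding [ʃ] there.
From [nɔnoʒe] the stem 'fish' is /nɔnoʒ/; word-finally this yields [nɔnoʃ].

[nɔnoʃ]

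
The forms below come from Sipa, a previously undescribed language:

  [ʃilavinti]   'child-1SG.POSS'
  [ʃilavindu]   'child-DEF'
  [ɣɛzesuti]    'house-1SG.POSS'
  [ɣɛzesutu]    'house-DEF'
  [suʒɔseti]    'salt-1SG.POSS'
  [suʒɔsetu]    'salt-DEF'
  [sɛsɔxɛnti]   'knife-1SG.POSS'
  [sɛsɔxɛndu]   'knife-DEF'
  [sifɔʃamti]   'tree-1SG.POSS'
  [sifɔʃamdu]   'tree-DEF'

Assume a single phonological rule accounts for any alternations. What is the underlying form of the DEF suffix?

/-du/

The DEF suffix surfaces as [-du] and [-tu], depending on the final segment of the stem.
By contrast the 1SG.POSS suffix keeps its initial [t] throughout — that segment must be underlying.
The DEF suffix is therefore /-du/ underlyingly, with post-vocalic devoicing: voiced stops become voiceless after a vowel.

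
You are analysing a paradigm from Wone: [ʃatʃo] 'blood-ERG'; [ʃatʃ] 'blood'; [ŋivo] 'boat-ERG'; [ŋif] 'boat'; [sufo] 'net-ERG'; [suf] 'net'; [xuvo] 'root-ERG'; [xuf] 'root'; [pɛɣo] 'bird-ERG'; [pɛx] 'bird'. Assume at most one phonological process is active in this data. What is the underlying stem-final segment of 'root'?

In [xuvo] and [xuf] the final segment of 'root' alternates: [v] ~ [f].
The stem 'net' ([sufo], [suf]) shows [f] unchanged in both environments, so [f] cannot be basic with [v] derived before the ERG suffix.
Therefore /v/ is basic and [f] is derived by word-final obstruent devoicing (voiced obstruents become voiceless word-finally).

/v/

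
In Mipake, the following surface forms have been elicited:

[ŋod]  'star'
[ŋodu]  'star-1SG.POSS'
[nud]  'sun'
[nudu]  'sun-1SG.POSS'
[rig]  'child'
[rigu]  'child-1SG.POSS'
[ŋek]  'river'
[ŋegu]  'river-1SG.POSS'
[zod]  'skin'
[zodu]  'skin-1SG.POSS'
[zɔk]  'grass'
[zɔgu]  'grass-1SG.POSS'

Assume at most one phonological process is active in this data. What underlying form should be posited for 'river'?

The stem for 'river' ends in [k] in [ŋek] but [g] in [ŋegu].
The stem 'child' ([rig], [rigu]) shows [g] unchanged in both environments, so [g] cannot be basic with [k] derived in isolation.
Therefore /k/ is basic and [g] is derived by intervocalic voicing (voiceless stops become voiced between vowels).
So 'river' = /ŋek/.

/ŋek/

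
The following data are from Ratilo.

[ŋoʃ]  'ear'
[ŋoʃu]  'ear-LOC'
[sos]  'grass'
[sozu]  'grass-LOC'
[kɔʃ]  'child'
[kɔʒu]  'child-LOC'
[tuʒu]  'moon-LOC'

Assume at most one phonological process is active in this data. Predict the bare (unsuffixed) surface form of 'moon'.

The root 'child' surfaces as [kɔʃ] and [kɔʒu], with a stem-final [ʃ] ~ [ʒ] alternation.
If /ʃ/ were underlying and a rule turned it into [ʒ] before the LOC suffix, 'ear' would also alternate; but it has [ʃ] in both [ŋoʃ] and [ŋoʃu].
The underlying segment must be /ʒ/; voiced obstruents become voiceless word-finally, yielding [ʃ] there.
From [tuʒu] the stem 'moon' is /tuʒ/; word-finally this yields [tuʃ].

[tuʃ]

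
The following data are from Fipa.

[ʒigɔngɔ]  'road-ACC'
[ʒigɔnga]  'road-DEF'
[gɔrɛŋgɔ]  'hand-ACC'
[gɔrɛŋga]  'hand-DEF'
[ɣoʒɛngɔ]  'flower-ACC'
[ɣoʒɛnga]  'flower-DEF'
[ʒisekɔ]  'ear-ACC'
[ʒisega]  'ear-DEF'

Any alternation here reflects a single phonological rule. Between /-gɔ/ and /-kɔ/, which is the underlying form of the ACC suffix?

The ACC morpheme has two allomorphs, [-gɔ] and [-kɔ].
The DEF suffix, which begins with [g], is invariant after every stem; so [g] is not altered by any rule here.
The ACC suffix is therefore /-kɔ/ underlyingly, with post-nasal voicing: voiceless stops become voiced after a nasal.

/-kɔ/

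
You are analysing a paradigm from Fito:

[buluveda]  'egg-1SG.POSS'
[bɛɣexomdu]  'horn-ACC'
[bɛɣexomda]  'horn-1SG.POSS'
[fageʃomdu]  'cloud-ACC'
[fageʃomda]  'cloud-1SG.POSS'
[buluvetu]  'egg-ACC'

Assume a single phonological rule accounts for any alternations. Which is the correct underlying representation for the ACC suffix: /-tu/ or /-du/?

/-tu/

The ACC suffix surfaces as [-du] and [-tu], depending on the final segment of the stem.
By contrast the 1SG.POSS suffix keeps its initial [d] throughout — that segment must be underlying.
So the underlying form is /-tu/, and voiceless stops become voiced after a nasal.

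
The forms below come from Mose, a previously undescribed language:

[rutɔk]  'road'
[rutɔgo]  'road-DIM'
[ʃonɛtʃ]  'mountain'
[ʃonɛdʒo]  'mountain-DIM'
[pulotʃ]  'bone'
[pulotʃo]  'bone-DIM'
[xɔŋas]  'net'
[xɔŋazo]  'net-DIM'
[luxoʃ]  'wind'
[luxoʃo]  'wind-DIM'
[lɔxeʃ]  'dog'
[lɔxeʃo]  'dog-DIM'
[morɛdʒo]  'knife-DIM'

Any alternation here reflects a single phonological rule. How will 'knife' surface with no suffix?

'mountain' shows [tʃ] ~ [dʒ] at the end of the stem ([ʃonɛtʃ] vs [ʃonɛdʒo]).
The stem 'bone' ([pulotʃ], [pulotʃo]) shows [tʃ] unchanged in both environments, so [tʃ] cannot be basic with [dʒ] derived before the DIM suffix.
The underlying segment must be /dʒ/; voiced obstruents become voiceless word-finally, yielding [tʃ] there.
The one attested form of 'knife', [morɛdʒo], shows underlying /morɛdʒ/. Applying the same rule word-finally gives [morɛtʃ].

[morɛtʃ]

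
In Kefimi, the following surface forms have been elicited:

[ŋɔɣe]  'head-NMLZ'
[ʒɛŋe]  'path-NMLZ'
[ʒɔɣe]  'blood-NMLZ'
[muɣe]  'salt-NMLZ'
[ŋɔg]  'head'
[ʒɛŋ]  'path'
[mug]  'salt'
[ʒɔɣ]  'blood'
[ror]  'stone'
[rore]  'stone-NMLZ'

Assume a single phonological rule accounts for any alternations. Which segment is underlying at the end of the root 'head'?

'head' shows [ɣ] ~ [g] at the end of the stem ([ŋɔɣe] vs [ŋɔg]).
The stem 'blood' ([ʒɔɣe], [ʒɔɣ]) shows [ɣ] unchanged in both environments, so [ɣ] cannot be basic with [g] derived in isolation.
The alternation reflects intervocalic spirantization: voiced stops become fricatives between vowels. /g/ is underlying.

/g/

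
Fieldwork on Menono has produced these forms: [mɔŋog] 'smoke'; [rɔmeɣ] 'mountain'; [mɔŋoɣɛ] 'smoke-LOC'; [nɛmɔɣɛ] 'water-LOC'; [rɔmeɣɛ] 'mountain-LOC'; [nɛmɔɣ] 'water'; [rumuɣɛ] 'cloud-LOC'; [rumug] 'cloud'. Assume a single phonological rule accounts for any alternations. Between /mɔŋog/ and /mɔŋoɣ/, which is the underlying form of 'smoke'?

/mɔŋog/

The root 'smoke' surfaces as [mɔŋoɣɛ] and [mɔŋog], with a stem-final [ɣ] ~ [g] alternation.
The stem 'water' ([nɛmɔɣɛ], [nɛmɔɣ]) shows [ɣ] unchanged in both environments, so [ɣ] cannot be basic with [g] derived in isolation.
The underlying segment must be /g/; voiced stops become fricatives between vowels, yielding [ɣ] there.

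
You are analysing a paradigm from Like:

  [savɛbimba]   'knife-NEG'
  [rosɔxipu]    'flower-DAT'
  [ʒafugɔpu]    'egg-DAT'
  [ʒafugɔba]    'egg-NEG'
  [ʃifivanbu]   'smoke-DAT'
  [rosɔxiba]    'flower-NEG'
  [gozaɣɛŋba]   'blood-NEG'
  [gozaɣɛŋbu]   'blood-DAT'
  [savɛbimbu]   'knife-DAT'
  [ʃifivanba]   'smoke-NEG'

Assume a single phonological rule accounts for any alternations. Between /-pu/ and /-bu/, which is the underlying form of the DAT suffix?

The DAT morpheme has two allomorphs, [-bu] and [-pu].
The NEG suffix, which begins with [b], is invariant after every stem; so [b] is not altered by any rule here.
So the underlying form is /-pu/, and voiceless stops become voiced after a nasal.

/-pu/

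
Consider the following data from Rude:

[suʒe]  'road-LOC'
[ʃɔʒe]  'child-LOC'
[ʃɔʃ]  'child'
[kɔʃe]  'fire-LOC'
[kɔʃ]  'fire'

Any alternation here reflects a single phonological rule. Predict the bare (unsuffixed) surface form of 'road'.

'child' shows [ʒ] ~ [ʃ] at the end of the stem ([ʃɔʒe] vs [ʃɔʃ]).
Compare 'fire', with invariant [ʃ] in [kɔʃe] and [kɔʃ]: an analysis with underlying /ʃ/ and a rule producing [ʒ] before the LOC suffix would wrongly predict alternation here too.
The underlying segment must be /ʒ/; voiced obstruents become voiceless word-finally, yielding [ʃ] there.
From [suʒe] the stem 'road' is /suʒ/; word-finally this yields [suʃ].

[suʃ]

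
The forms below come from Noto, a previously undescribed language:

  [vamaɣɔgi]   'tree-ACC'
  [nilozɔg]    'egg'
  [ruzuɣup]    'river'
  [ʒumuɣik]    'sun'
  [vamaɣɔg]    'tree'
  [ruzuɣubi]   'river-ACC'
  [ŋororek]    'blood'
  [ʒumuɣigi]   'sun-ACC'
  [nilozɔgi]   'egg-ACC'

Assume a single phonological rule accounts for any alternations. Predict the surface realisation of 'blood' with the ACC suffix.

In [ʒumuɣigi] and [ʒumuɣik] the final segment of 'sun' alternates: [g] ~ [k].
But 'tree' keeps [g] in both environments ([vamaɣɔgi], [vamaɣɔg]), so there is no rule changing /g/ to [k] in isolation.
Therefore /k/ is basic and [g] is derived by intervocalic voicing (voiceless stops become voiced between vowels).
From [ŋororek] the stem 'blood' is /ŋororek/; between vowels this yields [ŋororegi].

[ŋororegi]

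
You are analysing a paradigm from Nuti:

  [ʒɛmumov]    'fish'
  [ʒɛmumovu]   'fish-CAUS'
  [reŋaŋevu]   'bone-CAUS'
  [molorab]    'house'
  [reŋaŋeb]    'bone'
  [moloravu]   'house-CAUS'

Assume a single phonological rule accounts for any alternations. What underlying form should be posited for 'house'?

/molorab/

The root 'house' surfaces as [moloravu] and [molorab], with a stem-final [v] ~ [b] alternation.
Compare 'fish', with invariant [v] in [ʒɛmumovu] and [ʒɛmumov]: an analysis with underlying /v/ and a rule producing [b] in isolation would wrongly predict alternation here too.
The alternation reflects intervocalic spirantization: voiced stops become fricatives between vowels. /b/ is underlying.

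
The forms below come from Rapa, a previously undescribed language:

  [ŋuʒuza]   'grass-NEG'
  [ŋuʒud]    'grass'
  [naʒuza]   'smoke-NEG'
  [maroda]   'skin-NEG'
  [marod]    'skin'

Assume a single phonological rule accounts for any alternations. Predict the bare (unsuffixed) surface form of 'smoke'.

[naʒud]

The root 'grass' surfaces as [ŋuʒuza] and [ŋuʒud], with a stem-final [z] ~ [d] alternation.
Compare 'skin', with invariant [d] in [maroda] and [marod]: an analysis with underlying /d/ and a rule producing [z] before the NEG suffix would wrongly predict alternation here too.
So /z/ is underlying, and a rule of word-final hardening — voiced fricatives become stops word-finally — gives [d].
The one attested form of 'smoke', [naʒuza], shows underlying /naʒuz/. Applying the same rule word-finally gives [naʒud].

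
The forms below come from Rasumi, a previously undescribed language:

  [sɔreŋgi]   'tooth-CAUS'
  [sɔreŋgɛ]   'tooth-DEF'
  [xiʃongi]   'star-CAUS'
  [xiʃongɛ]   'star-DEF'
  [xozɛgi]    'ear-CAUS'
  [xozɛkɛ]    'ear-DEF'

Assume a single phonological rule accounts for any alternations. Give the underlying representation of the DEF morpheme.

/-kɛ/

The DEF morpheme has two allomorphs, [-gɛ] and [-kɛ].
The CAUS suffix, which begins with [g], is invariant after every stem; so [g] is not altered by any rule here.
So the underlying form is /-kɛ/, and voiceless stops become voiced after a nasal.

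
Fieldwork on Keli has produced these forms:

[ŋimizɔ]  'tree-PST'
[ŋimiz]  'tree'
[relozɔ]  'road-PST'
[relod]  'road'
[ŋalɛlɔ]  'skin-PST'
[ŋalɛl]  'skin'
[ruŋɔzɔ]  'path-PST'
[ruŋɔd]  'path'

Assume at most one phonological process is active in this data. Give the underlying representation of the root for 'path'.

'path' shows [z] ~ [d] at the end of the stem ([ruŋɔzɔ] vs [ruŋɔd]).
But 'tree' keeps [z] in both environments ([ŋimizɔ], [ŋimiz]), so there is no rule changing /z/ to [d] in isolation.
The underlying segment must be /d/; voiced stops become fricatives between vowels, yielding [z] there.

/ruŋɔd/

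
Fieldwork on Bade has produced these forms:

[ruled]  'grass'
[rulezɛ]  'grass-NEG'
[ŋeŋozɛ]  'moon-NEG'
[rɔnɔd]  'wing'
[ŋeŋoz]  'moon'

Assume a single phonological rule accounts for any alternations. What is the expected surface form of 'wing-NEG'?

The root 'grass' surfaces as [rulezɛ] and [ruled], with a stem-final [z] ~ [d] alternation.
The stem 'moon' ([ŋeŋozɛ], [ŋeŋoz]) shows [z] unchanged in both environments, so [z] cannot be basic with [d] derived in isolation.
So /d/ is underlying, and a rule of intervocalic spirantization — voiced stops become fricatives between vowels — gives [z].
From [rɔnɔd] the stem 'wing' is /rɔnɔd/; between vowels this yields [rɔnɔzɛ].

[rɔnɔzɛ]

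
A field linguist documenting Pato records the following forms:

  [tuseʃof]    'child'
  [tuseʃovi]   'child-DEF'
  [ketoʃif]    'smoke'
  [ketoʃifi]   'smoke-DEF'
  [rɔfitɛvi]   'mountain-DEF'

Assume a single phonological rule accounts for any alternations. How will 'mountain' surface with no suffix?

[rɔfitɛf]

The root 'child' surfaces as [tuseʃof] and [tuseʃovi], with a stem-final [f] ~ [v] alternation.
Compare 'smoke', with invariant [f] in [ketoʃif] and [ketoʃifi]: an analysis with underlying /f/ and a rule producing [v] before the DEF suffix would wrongly predict alternation here too.
Therefore /v/ is basic and [f] is derived by word-final obstruent devoicing (voiced obstruents become voiceless word-finally).
From [rɔfitɛvi] the stem 'mountain' is /rɔfitɛv/; word-finally this yields [rɔfitɛf].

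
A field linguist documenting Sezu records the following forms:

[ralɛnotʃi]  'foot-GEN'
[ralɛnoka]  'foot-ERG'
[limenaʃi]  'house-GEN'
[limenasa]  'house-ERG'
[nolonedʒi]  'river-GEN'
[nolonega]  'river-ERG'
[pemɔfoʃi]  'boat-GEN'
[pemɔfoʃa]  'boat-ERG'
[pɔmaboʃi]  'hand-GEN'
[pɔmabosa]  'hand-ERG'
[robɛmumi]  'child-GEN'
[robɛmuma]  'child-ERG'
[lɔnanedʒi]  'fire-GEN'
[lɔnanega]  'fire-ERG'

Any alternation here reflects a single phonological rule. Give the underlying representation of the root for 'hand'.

'hand' shows [ʃ] ~ [s] at the end of the stem ([pɔmaboʃi] vs [pɔmabosa]).
Compare 'boat', with invariant [ʃ] in [pemɔfoʃi] and [pemɔfoʃa]: an analysis with underlying /ʃ/ and a rule producing [s] before the ERG suffix would wrongly predict alternation here too.
The alternation reflects palatalization before a front vowel: /k/, /g/ and /s/ become palato-alveolar [tʃ], [dʒ] and [ʃ] before a front vowel. /s/ is underlying.

/pɔmabos/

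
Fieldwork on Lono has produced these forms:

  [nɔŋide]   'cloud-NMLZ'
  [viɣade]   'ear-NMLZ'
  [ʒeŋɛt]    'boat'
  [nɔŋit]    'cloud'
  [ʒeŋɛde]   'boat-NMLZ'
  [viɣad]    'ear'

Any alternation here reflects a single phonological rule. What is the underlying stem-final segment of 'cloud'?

The root 'cloud' surfaces as [nɔŋit] and [nɔŋide], with a stem-final [t] ~ [d] alternation.
But 'ear' keeps [d] in both environments ([viɣad], [viɣade]), so there is no rule changing /d/ to [t] in isolation.
Therefore /t/ is basic and [d] is derived by intervocalic voicing (voiceless stops become voiced between vowels).

/t/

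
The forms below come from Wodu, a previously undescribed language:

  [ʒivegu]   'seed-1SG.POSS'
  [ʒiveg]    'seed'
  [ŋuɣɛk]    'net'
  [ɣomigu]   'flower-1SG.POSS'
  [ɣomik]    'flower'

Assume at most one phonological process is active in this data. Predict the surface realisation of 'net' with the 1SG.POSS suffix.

[ŋuɣɛgu]

'flower' shows [g] ~ [k] at the end of the stem ([ɣomigu] vs [ɣomik]).
If /g/ were underlying and a rule turned it into [k] in isolation, 'seed' would also alternate; but it has [g] in both [ʒivegu] and [ʒiveg].
So /k/ is underlying, and a rule of intervocalic voicing — voiceless stops become voiced between vowels — gives [g].
The one attested form of 'net', [ŋuɣɛk], shows underlying /ŋuɣɛk/. Applying the same rule between vowels gives [ŋuɣɛgu].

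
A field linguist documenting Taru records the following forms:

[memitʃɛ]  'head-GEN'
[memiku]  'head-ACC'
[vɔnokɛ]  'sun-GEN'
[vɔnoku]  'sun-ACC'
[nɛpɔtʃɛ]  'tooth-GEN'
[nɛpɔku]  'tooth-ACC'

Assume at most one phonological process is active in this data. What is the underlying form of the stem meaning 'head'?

/memitʃ/

The root 'head' surfaces as [memitʃɛ] and [memiku], with a stem-final [tʃ] ~ [k] alternation.
Compare 'sun', with invariant [k] in [vɔnokɛ] and [vɔnoku]: an analysis with underlying /k/ and a rule producing [tʃ] before the GEN suffix would wrongly predict alternation here too.
Therefore /tʃ/ is basic and [k] is derived by depalatalization (palato-alveolar /tʃ/ becomes [k] when no front vowel follows).
Hence 'head' is /memitʃ/ underlyingly.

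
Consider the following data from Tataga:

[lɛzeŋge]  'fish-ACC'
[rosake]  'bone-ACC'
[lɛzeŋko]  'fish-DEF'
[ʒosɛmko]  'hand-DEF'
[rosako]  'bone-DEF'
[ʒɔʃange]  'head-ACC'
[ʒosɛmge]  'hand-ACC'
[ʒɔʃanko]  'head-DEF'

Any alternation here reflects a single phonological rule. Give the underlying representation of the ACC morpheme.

/-ge/

The ACC morpheme has two allomorphs, [-ge] and [-ke].
The DEF suffix, which begins with [k], is invariant after every stem; so [k] is not altered by any rule here.
The ACC suffix is therefore /-ge/ underlyingly, with post-vocalic devoicing: voiced stops become voiceless after a vowel.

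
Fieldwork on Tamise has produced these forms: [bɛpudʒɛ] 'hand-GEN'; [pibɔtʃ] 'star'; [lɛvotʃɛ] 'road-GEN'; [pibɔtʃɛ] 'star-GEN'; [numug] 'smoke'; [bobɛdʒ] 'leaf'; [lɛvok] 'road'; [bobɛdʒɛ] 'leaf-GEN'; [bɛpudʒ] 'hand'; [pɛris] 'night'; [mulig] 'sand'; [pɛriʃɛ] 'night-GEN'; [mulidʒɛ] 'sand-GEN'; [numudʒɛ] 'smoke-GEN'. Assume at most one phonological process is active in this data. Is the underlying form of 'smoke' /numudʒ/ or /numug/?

/numug/

'smoke' shows [dʒ] ~ [g] at the end of the stem ([numudʒɛ] vs [numug]).
The stem 'hand' ([bɛpudʒɛ], [bɛpudʒ]) shows [dʒ] unchanged in both environments, so [dʒ] cannot be basic with [g] derived in isolation.
The alternation reflects palatalization before a front vowel: /k/, /g/ and /s/ become palato-alveolar [tʃ], [dʒ] and [ʃ] before a front vowel. /g/ is underlying.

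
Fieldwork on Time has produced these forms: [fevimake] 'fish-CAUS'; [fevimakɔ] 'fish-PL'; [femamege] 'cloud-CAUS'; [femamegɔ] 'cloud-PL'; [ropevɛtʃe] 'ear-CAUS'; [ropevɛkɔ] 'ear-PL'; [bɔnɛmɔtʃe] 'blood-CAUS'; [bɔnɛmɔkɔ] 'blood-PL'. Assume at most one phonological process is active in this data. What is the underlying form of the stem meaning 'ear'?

The root 'ear' surfaces as [ropevɛtʃe] and [ropevɛkɔ], with a stem-final [tʃ] ~ [k] alternation.
Compare 'fish', with invariant [k] in [fevimake] and [fevimakɔ]: an analysis with underlying /k/ and a rule producing [tʃ] before the CAUS suffix would wrongly predict alternation here too.
Therefore /tʃ/ is basic and [k] is derived by depalatalization (palato-alveolar /tʃ/ becomes [k] when no front vowel follows).

/ropevɛtʃ/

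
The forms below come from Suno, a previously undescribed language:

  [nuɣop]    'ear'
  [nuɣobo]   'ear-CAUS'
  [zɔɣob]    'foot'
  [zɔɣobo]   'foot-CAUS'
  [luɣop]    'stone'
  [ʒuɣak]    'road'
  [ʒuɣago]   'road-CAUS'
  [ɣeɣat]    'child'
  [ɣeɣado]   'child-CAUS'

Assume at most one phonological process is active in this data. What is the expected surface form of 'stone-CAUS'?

The stem for 'ear' ends in [p] in [nuɣop] but [b] in [nuɣobo].
Compare 'foot', with invariant [b] in [zɔɣob] and [zɔɣobo]: an analysis with underlying /b/ and a rule producing [p] in isolation would wrongly predict alternation here too.
So /p/ is underlying, and a rule of intervocalic voicing — voiceless stops become voiced between vowels — gives [b].
The one attested form of 'stone', [luɣop], shows underlying /luɣop/. Applying the same rule between vowels gives [luɣobo].

[luɣobo]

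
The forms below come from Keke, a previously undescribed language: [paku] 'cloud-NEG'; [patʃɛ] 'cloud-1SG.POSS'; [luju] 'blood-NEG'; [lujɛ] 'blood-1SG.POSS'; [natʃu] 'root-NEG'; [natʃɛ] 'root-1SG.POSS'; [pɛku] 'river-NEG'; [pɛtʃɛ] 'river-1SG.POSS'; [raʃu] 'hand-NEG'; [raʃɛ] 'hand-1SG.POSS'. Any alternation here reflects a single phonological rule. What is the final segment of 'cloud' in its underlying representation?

/k/

'cloud' shows [k] ~ [tʃ] at the end of the stem ([paku] vs [patʃɛ]).
If /tʃ/ were underlying and a rule turned it into [k] before the NEG suffix, 'root' would also alternate; but it has [tʃ] in both [natʃu] and [natʃɛ].
The alternation reflects palatalization before a front vowel: /k/ becomes palato-alveolar [tʃ] before a front vowel. /k/ is underlying.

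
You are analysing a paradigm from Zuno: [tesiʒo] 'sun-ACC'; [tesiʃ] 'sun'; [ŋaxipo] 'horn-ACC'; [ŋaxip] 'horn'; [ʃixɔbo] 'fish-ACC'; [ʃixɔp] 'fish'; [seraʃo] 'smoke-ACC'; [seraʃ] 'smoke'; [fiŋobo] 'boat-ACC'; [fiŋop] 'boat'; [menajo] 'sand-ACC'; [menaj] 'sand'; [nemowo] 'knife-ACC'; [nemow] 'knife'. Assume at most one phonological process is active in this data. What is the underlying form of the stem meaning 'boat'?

The root 'boat' surfaces as [fiŋobo] and [fiŋop], with a stem-final [b] ~ [p] alternation.
The stem 'horn' ([ŋaxipo], [ŋaxip]) shows [p] unchanged in both environments, so [p] cannot be basic with [b] derived before the ACC suffix.
So /b/ is underlying, and a rule of word-final obstruent devoicing — voiced obstruents become voiceless word-finally — gives [p].

/fiŋob/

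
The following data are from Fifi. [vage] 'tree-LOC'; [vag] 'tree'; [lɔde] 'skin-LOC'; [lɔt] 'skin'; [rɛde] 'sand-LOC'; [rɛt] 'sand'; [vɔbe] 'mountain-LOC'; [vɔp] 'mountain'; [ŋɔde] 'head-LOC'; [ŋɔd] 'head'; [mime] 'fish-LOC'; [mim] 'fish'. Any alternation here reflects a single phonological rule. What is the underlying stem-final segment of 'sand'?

/t/

In [rɛde] and [rɛt] the final segment of 'sand' alternates: [d] ~ [t].
If /d/ were underlying and a rule turned it into [t] in isolation, 'head' would also alternate; but it has [d] in both [ŋɔde] and [ŋɔd].
The alternation reflects intervocalic voicing: voiceless stops become voiced between vowels. /t/ is underlying.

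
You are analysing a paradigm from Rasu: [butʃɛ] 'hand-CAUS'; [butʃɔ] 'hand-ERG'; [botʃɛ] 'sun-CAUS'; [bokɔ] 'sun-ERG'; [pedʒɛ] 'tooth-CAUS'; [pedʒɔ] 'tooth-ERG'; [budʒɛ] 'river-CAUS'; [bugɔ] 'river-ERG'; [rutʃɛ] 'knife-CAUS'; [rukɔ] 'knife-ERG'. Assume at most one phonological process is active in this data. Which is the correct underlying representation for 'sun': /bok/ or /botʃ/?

The stem for 'sun' ends in [tʃ] in [botʃɛ] but [k] in [bokɔ].
But 'hand' keeps [tʃ] in both environments ([butʃɛ], [butʃɔ]), so there is no rule changing /tʃ/ to [k] before the ERG suffix.
The alternation reflects palatalization before a front vowel: /k/ and /g/ become palato-alveolar [tʃ] and [dʒ] before a front vowel. /k/ is underlying.

/bok/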